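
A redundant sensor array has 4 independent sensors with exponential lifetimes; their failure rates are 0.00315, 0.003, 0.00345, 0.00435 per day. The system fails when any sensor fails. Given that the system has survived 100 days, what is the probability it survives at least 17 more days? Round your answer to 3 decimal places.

Time to first failure ~ Exp(Σλ) with Σλ = 0.01395.
By memorylessness, P(T > 100+17 | T > 100) = P(T > 17) = e^(−0.01395·17) ≈ 0.789.

0.789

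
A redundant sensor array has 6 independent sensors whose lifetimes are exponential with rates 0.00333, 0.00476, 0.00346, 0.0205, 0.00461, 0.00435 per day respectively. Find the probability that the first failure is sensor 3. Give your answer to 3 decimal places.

0.084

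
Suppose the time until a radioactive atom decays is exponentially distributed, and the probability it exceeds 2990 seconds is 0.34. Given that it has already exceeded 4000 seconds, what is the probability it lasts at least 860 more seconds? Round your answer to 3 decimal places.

0.733

From e^(−λ·2990) = 0.34, λ = −ln(0.34)/2990 = 0.000360806.
Memoryless: P(X > 4000+860 | X > 4000) = P(X > 860) = e^(−0.000360806·860) ≈ 0.733.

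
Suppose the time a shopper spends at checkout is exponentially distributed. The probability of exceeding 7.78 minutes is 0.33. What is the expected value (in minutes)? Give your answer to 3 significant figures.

e^(−λ·7.78) = 0.33 ⇒ λ = −ln(0.33)/7.78 = 0.142502.
Mean = 1/λ = 7.01746 minutes.

7.02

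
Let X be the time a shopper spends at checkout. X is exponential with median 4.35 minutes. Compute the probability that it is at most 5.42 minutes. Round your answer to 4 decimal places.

0.5784

For an exponential, median = ln(2)/λ, so λ = ln 2 / 4.35 = 0.159344 per minute.
P(X ≤ 5.42) = 1 − e^(−λ·5.42) = 1 − e^(−0.86365) ≈ 0.5784.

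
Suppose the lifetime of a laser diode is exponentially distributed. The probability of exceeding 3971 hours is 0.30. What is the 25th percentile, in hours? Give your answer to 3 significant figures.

e^(−λ·3971) = 0.30 ⇒ λ = −ln(0.30)/3971 = 0.000303191.
25th percentile: 1 − e^(−λt) = 0.25, t = −ln(0.75)/λ = 948.847 hours.

949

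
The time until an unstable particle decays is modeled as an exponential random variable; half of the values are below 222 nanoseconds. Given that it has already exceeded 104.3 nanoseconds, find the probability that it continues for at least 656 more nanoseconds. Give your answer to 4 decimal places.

For an exponential, median = ln(2)/λ, so λ = ln 2 / 222 = 0.00312228 per nanosecond.
The exponential is memoryless, so the remaining time is again Exp(λ): the condition X > 104.3 is irrelevant.
P(X > 656) = e^(−2.0482) ≈ 0.1290.

0.1290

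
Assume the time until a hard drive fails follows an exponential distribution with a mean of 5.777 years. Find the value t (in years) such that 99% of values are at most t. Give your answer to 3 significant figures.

26.6

The rate is λ = 1/5.777 = 0.1731 per year.
Set 1 − e^(−λt) = 0.99, so t = −ln(0.01)/λ = 4.6052/0.1731 ≈ 26.6041 years.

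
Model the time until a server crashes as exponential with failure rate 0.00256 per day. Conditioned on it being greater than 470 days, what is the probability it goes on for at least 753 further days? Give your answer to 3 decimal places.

0.145

P(X > s+t | X > s) = e^(−λ(s+t))/e^(−λs) = e^(−λt), independent of s = 470.
P(X > 753) = e^(−1.9277) ≈ 0.145.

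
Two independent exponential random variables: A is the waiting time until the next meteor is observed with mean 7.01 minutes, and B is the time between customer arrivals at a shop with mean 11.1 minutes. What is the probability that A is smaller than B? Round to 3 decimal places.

λ_1 = 1/7.01 = 0.142653, λ_2 = 1/11.1 = 0.0900901.
For independent exponentials, P(A < B) = λ_1/(λ_1+λ_2) = 0.142653/0.232743 ≈ 0.613.

0.613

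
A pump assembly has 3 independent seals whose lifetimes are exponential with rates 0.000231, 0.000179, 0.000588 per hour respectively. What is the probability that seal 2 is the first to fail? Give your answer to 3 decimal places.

0.179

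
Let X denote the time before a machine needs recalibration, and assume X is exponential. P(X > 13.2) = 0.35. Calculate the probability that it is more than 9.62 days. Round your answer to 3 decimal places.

0.465

e^(−λ·13.2) = 0.35 ⇒ λ = −ln(0.35)/13.2 = 0.079532.
P(X > 9.62) = e^(−0.079532·9.62) = e^(−0.7651) ≈ 0.465.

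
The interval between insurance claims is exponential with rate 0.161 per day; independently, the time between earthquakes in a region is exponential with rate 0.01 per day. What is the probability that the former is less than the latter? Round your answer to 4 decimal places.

λ_1 = 0.161, λ_2 = 0.01.
For independent exponentials, P(the former < the latter) = λ_1/(λ_1+λ_2) = 0.161/0.171 ≈ 0.9415.

0.9415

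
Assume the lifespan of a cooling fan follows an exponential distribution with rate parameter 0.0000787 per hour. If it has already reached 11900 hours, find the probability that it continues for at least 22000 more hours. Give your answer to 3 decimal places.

The exponential is memoryless, so the remaining time is again Exp(λ): the condition X > 11900 is irrelevant.
P(X > 22000) = e^(−1.7314) ≈ 0.177.

0.177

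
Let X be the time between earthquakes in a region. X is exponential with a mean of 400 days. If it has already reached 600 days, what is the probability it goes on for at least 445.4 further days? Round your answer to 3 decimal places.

0.328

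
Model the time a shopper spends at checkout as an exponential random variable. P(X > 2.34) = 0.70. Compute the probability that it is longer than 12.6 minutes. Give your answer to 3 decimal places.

0.147

e^(−λ·2.34) = 0.70 ⇒ λ = −ln(0.70)/2.34 = 0.152425.
P(X > 12.6) = e^(−0.152425·12.6) = e^(−1.9206) ≈ 0.147.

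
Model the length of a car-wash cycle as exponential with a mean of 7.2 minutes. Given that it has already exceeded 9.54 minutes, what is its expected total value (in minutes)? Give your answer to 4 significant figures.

The rate is λ = 1/7.2 = 0.138889 per minute.
By memorylessness, E[X | X > 9.54] = 9.54 + 1/λ = 9.54 + 7.2 = 16.74 minutes.

16.74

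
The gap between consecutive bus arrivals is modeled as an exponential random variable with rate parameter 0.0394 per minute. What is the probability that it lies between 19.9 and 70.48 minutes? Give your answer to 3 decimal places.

0.394

P(19.9 < X < 70.48) = e^(−λ·19.9) − e^(−λ·70.48) = 0.45655 − 0.06223 ≈ 0.394.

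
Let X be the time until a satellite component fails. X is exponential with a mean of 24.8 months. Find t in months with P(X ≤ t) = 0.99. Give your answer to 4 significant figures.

The rate is λ = 1/24.8 = 0.0403226 per month.
Set 1 − e^(−λt) = 0.99, so t = −ln(0.01)/λ = 4.6052/0.0403226 ≈ 114.208 months.

114.2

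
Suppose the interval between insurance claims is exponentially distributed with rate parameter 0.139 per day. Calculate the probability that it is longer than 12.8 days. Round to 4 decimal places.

0.1688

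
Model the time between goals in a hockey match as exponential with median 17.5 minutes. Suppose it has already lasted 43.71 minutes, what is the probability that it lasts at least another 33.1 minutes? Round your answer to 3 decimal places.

0.270

For an exponential, median = ln(2)/λ, so λ = ln 2 / 17.5 = 0.0396084 per minute.
P(X > s+t | X > s) = e^(−λ(s+t))/e^(−λs) = e^(−λt), independent of s = 43.71.
P(X > 33.1) = e^(−1.311) ≈ 0.270.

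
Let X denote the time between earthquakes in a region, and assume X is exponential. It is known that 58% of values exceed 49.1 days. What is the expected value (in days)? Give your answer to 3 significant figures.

90.1

e^(−λ·49.1) = 0.58 ⇒ λ = −ln(0.58)/49.1 = 0.0110942.
Mean = 1/λ = 90.1369 days.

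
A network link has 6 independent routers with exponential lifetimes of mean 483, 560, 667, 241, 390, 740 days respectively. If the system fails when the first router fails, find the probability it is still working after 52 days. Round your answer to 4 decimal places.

The first failure time is exponential with rate Σλ_i = 1/483 + 1/560 + 1/667 + 1/241 + 1/390 + 1/740 = 0.0134202 per day.
P(min > 52) = e^(−0.0134202·52) = e^(−0.69785) ≈ 0.4977.

0.4977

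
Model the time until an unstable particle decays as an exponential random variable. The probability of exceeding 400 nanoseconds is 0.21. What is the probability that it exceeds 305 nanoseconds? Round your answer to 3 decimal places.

e^(−λ·400) = 0.21 ⇒ λ = −ln(0.21)/400 = 0.00390162.
P(X > 305) = e^(−0.00390162·305) = e^(−1.19) ≈ 0.304.

0.304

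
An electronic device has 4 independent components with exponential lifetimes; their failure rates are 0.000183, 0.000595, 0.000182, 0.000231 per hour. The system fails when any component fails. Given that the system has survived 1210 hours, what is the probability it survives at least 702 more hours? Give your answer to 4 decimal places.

0.4334

Time to first failure ~ Exp(Σλ) with Σλ = 0.001191.
By memorylessness, P(T > 1210+702 | T > 1210) = P(T > 702) = e^(−0.001191·702) ≈ 0.4334.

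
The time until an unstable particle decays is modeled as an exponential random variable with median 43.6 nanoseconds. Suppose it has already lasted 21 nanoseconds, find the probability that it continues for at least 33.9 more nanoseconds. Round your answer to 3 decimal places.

0.583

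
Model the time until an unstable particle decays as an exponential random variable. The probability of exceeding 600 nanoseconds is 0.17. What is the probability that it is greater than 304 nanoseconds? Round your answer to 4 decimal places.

e^(−λ·600) = 0.17 ⇒ λ = −ln(0.17)/600 = 0.00295326.
P(X > 304) = e^(−0.00295326·304) = e^(−0.89779) ≈ 0.4075.

0.4075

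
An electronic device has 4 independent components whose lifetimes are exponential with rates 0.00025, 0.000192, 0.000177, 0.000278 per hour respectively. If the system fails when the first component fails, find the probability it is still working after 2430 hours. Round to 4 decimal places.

The time to first failure is exponential with rate Σλ = 0.00025 + 0.000192 + 0.000177 + 0.000278 = 0.000897.
P(min > 2430) = e^(−0.000897·2430) = e^(−2.1797) ≈ 0.1131.

0.1131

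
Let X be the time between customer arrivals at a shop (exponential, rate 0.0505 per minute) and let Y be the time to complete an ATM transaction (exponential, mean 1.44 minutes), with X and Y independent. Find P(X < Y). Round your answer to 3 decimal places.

λ_1 = 0.0505, λ_2 = 1/1.44 = 0.694444.
For independent exponentials, P(X < Y) = λ_1/(λ_1+λ_2) = 0.0505/0.744944 ≈ 0.068.

0.068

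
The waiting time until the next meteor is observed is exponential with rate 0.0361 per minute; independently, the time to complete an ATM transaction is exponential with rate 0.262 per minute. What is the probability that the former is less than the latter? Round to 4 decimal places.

0.1211

λ_1 = 0.0361, λ_2 = 0.262.
For independent exponentials, P(the former < the latter) = λ_1/(λ_1+λ_2) = 0.0361/0.2981 ≈ 0.1211.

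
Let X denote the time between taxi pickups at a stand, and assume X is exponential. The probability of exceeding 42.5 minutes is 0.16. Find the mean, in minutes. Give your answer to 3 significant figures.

23.2

e^(−λ·42.5) = 0.16 ⇒ λ = −ln(0.16)/42.5 = 0.0431196.
Mean = 1/λ = 23.1913 minutes.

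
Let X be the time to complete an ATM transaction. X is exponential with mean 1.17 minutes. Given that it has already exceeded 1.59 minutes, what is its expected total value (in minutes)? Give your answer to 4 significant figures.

2.760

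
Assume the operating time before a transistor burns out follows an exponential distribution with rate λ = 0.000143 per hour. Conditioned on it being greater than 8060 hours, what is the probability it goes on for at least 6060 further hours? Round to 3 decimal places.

P(X > s+t | X > s) = e^(−λ(s+t))/e^(−λs) = e^(−λt), independent of s = 8060.
P(X > 6060) = e^(−0.86658) ≈ 0.420.

0.420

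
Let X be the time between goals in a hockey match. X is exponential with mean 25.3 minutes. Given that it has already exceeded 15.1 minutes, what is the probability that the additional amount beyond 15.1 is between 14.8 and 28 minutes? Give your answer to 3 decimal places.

0.226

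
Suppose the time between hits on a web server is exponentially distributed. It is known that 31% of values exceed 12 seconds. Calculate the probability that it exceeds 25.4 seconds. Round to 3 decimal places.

0.084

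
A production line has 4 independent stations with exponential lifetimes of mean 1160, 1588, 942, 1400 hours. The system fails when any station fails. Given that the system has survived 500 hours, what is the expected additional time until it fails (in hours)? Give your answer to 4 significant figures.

306.0

First-failure rate Σλ = 1/1160 + 1/1588 + 1/942 + 1/1400 = 0.00326765.
By memorylessness the expected residual is 1/Σλ = 306.03 hours, regardless of the 500 already elapsed.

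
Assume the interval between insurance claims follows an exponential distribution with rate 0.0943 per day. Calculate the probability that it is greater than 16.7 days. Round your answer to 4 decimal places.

P(X > 16.7) = e^(−λ·16.7) = e^(−1.5748) ≈ 0.2070.

0.2070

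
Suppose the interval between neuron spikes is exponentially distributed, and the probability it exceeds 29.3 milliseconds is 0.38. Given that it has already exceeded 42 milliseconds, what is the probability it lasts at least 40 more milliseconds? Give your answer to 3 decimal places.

0.267

From e^(−λ·29.3) = 0.38, λ = −ln(0.38)/29.3 = 0.0330233.
Memoryless: P(X > 42+40 | X > 42) = P(X > 40) = e^(−0.0330233·40) ≈ 0.267.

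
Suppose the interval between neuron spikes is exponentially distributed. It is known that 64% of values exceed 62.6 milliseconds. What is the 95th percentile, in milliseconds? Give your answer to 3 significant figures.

e^(−λ·62.6) = 0.64 ⇒ λ = −ln(0.64)/62.6 = 0.00712919.
95th percentile: 1 − e^(−λt) = 0.95, t = −ln(0.05)/λ = 420.207 milliseconds.

420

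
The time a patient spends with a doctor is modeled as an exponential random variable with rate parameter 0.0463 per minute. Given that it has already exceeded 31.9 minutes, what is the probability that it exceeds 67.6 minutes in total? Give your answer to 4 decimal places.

0.1915

The exponential is memoryless, so the remaining time is again Exp(λ): the condition X > 31.9 is irrelevant.
P(X > 35.7) = e^(−1.6529) ≈ 0.1915.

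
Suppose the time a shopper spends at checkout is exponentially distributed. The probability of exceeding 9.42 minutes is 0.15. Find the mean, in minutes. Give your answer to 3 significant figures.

4.97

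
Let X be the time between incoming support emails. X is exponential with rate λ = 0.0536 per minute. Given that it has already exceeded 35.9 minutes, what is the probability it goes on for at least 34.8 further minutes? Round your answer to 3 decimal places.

P(X > s+t | X > s) = e^(−λ(s+t))/e^(−λs) = e^(−λt), independent of s = 35.9.
P(X > 34.8) = e^(−1.8653) ≈ 0.155.

0.155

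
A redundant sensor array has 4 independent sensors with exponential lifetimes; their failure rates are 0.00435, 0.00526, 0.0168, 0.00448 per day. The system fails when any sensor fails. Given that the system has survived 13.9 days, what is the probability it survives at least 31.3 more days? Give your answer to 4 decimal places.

0.3803

Time to first failure ~ Exp(Σλ) with Σλ = 0.03089.
By memorylessness, P(T > 13.9+31.3 | T > 13.9) = P(T > 31.3) = e^(−0.03089·31.3) ≈ 0.3803.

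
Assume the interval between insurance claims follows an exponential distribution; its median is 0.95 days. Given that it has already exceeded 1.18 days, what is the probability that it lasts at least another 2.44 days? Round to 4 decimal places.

For an exponential, median = ln(2)/λ, so λ = ln 2 / 0.95 = 0.729629 per day.
P(X > s+t | X > s) = e^(−λ(s+t))/e^(−λs) = e^(−λt), independent of s = 1.18.
P(X > 2.44) = e^(−1.7803) ≈ 0.1686.

0.1686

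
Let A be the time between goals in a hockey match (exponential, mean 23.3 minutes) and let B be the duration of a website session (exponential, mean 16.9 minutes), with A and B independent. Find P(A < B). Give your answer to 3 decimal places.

λ_1 = 1/23.3 = 0.0429185, λ_2 = 1/16.9 = 0.0591716.
For independent exponentials, P(A < B) = λ_1/(λ_1+λ_2) = 0.0429185/0.10209 ≈ 0.420.

0.420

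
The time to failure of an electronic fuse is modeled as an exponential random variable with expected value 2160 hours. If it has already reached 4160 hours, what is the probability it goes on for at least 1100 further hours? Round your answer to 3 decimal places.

0.601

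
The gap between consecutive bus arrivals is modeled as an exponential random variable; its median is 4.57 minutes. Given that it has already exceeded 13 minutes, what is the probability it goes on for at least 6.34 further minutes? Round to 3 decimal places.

0.382

For an exponential, median = ln(2)/λ, so λ = ln 2 / 4.57 = 0.151673 per minute.
The exponential is memoryless, so the remaining time is again Exp(λ): the condition X > 13 is irrelevant.
P(X > 6.34) = e^(−0.96161) ≈ 0.382.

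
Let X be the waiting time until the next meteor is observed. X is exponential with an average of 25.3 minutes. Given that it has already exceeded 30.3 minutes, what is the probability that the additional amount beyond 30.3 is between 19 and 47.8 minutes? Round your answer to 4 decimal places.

0.3207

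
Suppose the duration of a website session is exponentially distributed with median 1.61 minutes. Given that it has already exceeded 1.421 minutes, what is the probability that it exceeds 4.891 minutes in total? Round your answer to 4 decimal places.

For an exponential, median = ln(2)/λ, so λ = ln 2 / 1.61 = 0.430526 per minute.
The exponential is memoryless, so the remaining time is again Exp(λ): the condition X > 1.421 is irrelevant.
P(X > 3.47) = e^(−1.4939) ≈ 0.2245.

0.2245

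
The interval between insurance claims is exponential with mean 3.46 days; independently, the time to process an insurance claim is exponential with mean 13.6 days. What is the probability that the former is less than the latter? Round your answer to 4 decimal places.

λ_1 = 1/3.46 = 0.289017, λ_2 = 1/13.6 = 0.0735294.
For independent exponentials, P(the former < the latter) = λ_1/(λ_1+λ_2) = 0.289017/0.362547 ≈ 0.7972.

0.7972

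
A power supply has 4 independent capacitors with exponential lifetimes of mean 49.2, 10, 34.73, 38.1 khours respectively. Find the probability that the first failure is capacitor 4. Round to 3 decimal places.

Rates: λ_i = 1/mean_i → 0.0203252, 0.1, 0.0287936, 0.0262467; Σλ = 0.175365.
P(capacitor 4 first) = λ_4/Σλ = 0.0262467/0.175365 ≈ 0.150.

0.150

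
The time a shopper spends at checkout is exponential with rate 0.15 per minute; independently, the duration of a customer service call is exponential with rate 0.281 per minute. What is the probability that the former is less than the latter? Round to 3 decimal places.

0.348

λ_1 = 0.15, λ_2 = 0.281.
For independent exponentials, P(the former < the latter) = λ_1/(λ_1+λ_2) = 0.15/0.431 ≈ 0.348.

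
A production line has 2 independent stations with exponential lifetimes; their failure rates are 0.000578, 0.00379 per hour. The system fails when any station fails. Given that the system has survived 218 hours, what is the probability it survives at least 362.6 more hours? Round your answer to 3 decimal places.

0.205

Time to first failure ~ Exp(Σλ) with Σλ = 0.004368.
By memorylessness, P(T > 218+362.6 | T > 218) = P(T > 362.6) = e^(−0.004368·362.6) ≈ 0.205.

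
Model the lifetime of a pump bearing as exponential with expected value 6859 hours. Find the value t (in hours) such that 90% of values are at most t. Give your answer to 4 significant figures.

15790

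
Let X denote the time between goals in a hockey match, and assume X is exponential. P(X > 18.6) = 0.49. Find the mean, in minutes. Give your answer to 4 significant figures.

26.07

e^(−λ·18.6) = 0.49 ⇒ λ = −ln(0.49)/18.6 = 0.0383521.
Mean = 1/λ = 26.0742 minutes.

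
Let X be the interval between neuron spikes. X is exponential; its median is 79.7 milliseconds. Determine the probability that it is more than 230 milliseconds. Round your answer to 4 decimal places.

0.1353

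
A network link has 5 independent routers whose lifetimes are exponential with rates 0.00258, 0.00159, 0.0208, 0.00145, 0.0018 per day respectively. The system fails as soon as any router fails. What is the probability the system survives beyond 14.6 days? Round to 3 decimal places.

The time to first failure is exponential with rate Σλ = 0.00258 + 0.00159 + 0.0208 + 0.00145 + 0.0018 = 0.02822.
P(min > 14.6) = e^(−0.02822·14.6) = e^(−0.41201) ≈ 0.662.

0.662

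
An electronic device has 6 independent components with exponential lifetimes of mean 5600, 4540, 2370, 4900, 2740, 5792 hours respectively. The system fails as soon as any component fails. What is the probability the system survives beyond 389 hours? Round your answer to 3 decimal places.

0.545

The first failure time is exponential with rate Σλ_i = 1/5600 + 1/4540 + 1/2370 + 1/4900 + 1/2740 + 1/5792 = 0.00156247 per hour.
P(min > 389) = e^(−0.00156247·389) = e^(−0.6078) ≈ 0.545.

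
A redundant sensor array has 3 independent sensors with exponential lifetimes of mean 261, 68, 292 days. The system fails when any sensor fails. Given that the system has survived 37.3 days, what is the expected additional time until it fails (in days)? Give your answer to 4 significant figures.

First-failure rate Σλ = 1/261 + 1/68 + 1/292 = 0.021962.
By memorylessness the expected residual is 1/Σλ = 45.5333 days, regardless of the 37.3 already elapsed.

45.53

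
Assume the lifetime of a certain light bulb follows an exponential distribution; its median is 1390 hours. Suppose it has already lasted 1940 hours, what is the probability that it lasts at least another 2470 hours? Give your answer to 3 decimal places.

For an exponential, median = ln(2)/λ, so λ = ln 2 / 1390 = 0.000498667 per hour.
P(X > s+t | X > s) = e^(−λ(s+t))/e^(−λs) = e^(−λt), independent of s = 1940.
P(X > 2470) = e^(−1.2317) ≈ 0.292.

0.292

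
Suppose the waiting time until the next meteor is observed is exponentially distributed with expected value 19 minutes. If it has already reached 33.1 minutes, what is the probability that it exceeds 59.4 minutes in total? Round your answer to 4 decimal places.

0.2505

The rate is λ = 1/19 = 0.0526316 per minute.
The exponential is memoryless, so the remaining time is again Exp(λ): the condition X > 33.1 is irrelevant.
P(X > 26.3) = e^(−1.3842) ≈ 0.2505.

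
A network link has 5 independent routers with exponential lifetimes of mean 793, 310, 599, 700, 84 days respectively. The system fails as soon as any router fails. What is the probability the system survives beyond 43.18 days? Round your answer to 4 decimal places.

The first failure time is exponential with rate Σλ_i = 1/793 + 1/310 + 1/599 + 1/700 + 1/84 = 0.0194896 per day.
P(min > 43.18) = e^(−0.0194896·43.18) = e^(−0.84156) ≈ 0.4310.

0.4310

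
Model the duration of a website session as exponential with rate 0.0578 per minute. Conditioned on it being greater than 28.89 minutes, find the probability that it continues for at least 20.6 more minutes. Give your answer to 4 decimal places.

0.3040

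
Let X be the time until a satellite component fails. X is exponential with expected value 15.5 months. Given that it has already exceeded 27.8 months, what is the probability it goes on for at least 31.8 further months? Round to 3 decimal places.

0.129

The rate is λ = 1/15.5 = 0.0645161 per month.
By the memoryless property, P(X > 27.8+31.8 | X > 27.8) = P(X > 31.8).
P(X > 31.8) = e^(−2.0516) ≈ 0.129.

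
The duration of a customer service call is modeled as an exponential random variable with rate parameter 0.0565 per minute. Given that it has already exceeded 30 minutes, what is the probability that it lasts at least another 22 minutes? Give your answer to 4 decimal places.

0.2885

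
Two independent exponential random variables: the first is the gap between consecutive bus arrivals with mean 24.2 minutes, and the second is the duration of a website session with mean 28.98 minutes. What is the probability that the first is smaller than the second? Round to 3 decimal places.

0.545

λ_1 = 1/24.2 = 0.0413223, λ_2 = 1/28.98 = 0.0345066.
For independent exponentials, P(the first < the second) = λ_1/(λ_1+λ_2) = 0.0413223/0.0758289 ≈ 0.545.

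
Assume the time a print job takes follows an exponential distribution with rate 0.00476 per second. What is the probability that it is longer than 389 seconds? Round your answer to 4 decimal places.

0.1570

P(X > 389) = e^(−λ·389) = e^(−1.8516) ≈ 0.1570.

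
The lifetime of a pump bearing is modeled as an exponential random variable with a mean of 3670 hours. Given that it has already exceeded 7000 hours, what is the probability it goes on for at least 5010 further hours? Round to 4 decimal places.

0.2553

The rate is λ = 1/3670 = 0.00027248 per hour.
By the memoryless property, P(X > 7000+5010 | X > 7000) = P(X > 5010).
P(X > 5010) = e^(−1.3651) ≈ 0.2553.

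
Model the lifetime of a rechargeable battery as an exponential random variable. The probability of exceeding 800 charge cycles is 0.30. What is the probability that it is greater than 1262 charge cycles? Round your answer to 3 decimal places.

0.150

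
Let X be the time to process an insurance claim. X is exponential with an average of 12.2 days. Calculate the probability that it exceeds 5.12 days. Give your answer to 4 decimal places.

The rate is λ = 1/12.2 = 0.0819672 per day.
P(X > 5.12) = e^(−λ·5.12) = e^(−0.41967) ≈ 0.6573.

0.6573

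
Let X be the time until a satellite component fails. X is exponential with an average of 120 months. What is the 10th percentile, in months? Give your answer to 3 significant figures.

12.6

The rate is λ = 1/120 = 0.00833333 per month.
Set 1 − e^(−λt) = 0.1, so t = −ln(0.9)/λ = 0.10536/0.00833333 ≈ 12.6433 months.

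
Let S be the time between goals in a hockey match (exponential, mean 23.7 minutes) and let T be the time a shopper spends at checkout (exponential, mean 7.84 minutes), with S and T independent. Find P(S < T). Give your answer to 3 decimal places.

0.249

λ_1 = 1/23.7 = 0.0421941, λ_2 = 1/7.84 = 0.127551.
For independent exponentials, P(S < T) = λ_1/(λ_1+λ_2) = 0.0421941/0.169745 ≈ 0.249.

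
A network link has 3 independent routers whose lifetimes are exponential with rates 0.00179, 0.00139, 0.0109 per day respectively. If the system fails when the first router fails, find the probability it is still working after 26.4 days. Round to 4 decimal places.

0.6896

The time to first failure is exponential with rate Σλ = 0.00179 + 0.00139 + 0.0109 = 0.01408.
P(min > 26.4) = e^(−0.01408·26.4) = e^(−0.37171) ≈ 0.6896.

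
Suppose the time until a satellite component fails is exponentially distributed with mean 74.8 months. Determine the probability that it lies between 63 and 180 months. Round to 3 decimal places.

0.341

The rate is λ = 1/74.8 = 0.013369 per month.
P(63 < X < 180) = e^(−λ·63) − e^(−λ·180) = 0.43074 − 0.09014 ≈ 0.341.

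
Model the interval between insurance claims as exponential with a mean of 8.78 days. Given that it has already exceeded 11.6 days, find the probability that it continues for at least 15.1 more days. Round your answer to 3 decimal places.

The rate is λ = 1/8.78 = 0.113895 per day.
P(X > s+t | X > s) = e^(−λ(s+t))/e^(−λs) = e^(−λt), independent of s = 11.6.
P(X > 15.1) = e^(−1.7198) ≈ 0.179.

0.179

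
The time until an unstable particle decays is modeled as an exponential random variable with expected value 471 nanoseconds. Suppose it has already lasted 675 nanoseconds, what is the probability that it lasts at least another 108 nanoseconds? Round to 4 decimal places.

0.7951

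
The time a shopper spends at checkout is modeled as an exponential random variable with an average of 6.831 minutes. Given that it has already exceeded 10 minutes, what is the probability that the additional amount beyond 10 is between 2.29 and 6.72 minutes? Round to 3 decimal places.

The rate is λ = 1/6.831 = 0.146391 per minute.
Memoryless: the residual past 10 is again Exp(λ).
P(2.29 < residual < 6.72) = e^(−λ·2.29) − e^(−λ·6.72) = 0.71517 − 0.37391 ≈ 0.341.

0.341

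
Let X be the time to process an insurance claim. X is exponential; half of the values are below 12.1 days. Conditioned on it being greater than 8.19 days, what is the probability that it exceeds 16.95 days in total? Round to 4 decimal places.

For an exponential, median = ln(2)/λ, so λ = ln 2 / 12.1 = 0.0572849 per day.
The exponential is memoryless, so the remaining time is again Exp(λ): the condition X > 8.19 is irrelevant.
P(X > 8.76) = e^(−0.50182) ≈ 0.6054.

0.6054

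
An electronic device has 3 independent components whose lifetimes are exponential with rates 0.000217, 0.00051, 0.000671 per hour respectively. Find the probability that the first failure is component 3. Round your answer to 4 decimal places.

0.4800

The time to first failure is exponential with rate Σλ = 0.000217 + 0.00051 + 0.000671 = 0.001398.
P(component 3 first) = λ_3/Σλ = 0.000671/0.001398 ≈ 0.4800.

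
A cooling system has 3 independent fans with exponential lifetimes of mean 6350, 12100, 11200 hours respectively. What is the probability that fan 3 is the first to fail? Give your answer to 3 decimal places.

Rates: λ_i = 1/mean_i → 0.00015748, 0.0000826446, 0.0000892857; Σλ = 0.000329411.
P(fan 3 first) = λ_3/Σλ = 0.0000892857/0.000329411 ≈ 0.271.

0.271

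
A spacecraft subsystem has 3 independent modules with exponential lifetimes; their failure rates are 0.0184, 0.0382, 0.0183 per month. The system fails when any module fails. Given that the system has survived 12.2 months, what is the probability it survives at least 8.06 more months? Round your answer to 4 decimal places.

Time to first failure ~ Exp(Σλ) with Σλ = 0.0749.
By memorylessness, P(T > 12.2+8.06 | T > 12.2) = P(T > 8.06) = e^(−0.0749·8.06) ≈ 0.5468.

0.5468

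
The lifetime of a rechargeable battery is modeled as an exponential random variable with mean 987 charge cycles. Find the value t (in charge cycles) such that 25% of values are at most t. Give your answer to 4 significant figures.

283.9

The rate is λ = 1/987 = 0.00101317 per charge cycle.
Set 1 − e^(−λt) = 0.25, so t = −ln(0.75)/λ = 0.28768/0.00101317 ≈ 283.942 charge cycles.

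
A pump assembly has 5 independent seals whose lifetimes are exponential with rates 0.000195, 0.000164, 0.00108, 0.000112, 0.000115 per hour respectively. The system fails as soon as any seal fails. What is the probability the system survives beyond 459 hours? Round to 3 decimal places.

The time to first failure is exponential with rate Σλ = 0.000195 + 0.000164 + 0.00108 + 0.000112 + 0.000115 = 0.001666.
P(min > 459) = e^(−0.001666·459) = e^(−0.76469) ≈ 0.465.

0.465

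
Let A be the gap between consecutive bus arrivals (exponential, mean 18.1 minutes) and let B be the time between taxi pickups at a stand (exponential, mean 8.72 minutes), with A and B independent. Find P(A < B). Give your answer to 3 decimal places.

0.325

λ_1 = 1/18.1 = 0.0552486, λ_2 = 1/8.72 = 0.114679.
For independent exponentials, P(A < B) = λ_1/(λ_1+λ_2) = 0.0552486/0.169928 ≈ 0.325.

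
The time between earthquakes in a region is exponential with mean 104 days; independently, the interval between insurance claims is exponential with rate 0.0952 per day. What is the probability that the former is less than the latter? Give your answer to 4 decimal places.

λ_1 = 1/104 = 0.00961538, λ_2 = 0.0952.
For independent exponentials, P(the former < the latter) = λ_1/(λ_1+λ_2) = 0.00961538/0.104815 ≈ 0.0917.

0.0917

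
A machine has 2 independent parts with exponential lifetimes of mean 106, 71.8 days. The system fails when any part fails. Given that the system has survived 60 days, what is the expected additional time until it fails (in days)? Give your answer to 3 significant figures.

42.8

First-failure rate Σλ = 1/106 + 1/71.8 = 0.0233615.
By memorylessness the expected residual is 1/Σλ = 42.8054 days, regardless of the 60 already elapsed.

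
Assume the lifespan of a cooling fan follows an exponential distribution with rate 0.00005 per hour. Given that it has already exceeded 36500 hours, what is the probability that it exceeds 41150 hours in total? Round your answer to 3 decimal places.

0.793

By the memoryless property, P(X > 36500+4650 | X > 36500) = P(X > 4650).
P(X > 4650) = e^(−0.2325) ≈ 0.793.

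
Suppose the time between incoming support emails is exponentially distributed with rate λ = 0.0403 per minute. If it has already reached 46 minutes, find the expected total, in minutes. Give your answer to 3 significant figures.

By memorylessness, E[X | X > 46] = 46 + 1/λ = 46 + 24.8139 = 70.8139 minutes.

70.8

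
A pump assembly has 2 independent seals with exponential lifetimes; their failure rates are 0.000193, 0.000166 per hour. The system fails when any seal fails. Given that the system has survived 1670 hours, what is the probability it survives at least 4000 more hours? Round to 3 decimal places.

0.238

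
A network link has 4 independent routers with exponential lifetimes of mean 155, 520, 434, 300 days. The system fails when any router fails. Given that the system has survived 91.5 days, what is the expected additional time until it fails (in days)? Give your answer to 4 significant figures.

First-failure rate Σλ = 1/155 + 1/520 + 1/434 + 1/300 = 0.0140122.
By memorylessness the expected residual is 1/Σλ = 71.3665 days, regardless of the 91.5 already elapsed.

71.37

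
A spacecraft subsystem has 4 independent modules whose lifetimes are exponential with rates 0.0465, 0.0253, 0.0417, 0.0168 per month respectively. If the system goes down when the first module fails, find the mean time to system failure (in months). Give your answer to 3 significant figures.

The time to first failure is exponential with rate Σλ = 0.0465 + 0.0253 + 0.0417 + 0.0168 = 0.1303.
E[min] = 1/Σλ = 1/0.1303 = 7.6746 months.

7.67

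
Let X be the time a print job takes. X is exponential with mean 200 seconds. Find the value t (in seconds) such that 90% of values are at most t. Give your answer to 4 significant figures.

460.5

The rate is λ = 1/200 = 0.005 per second.
Set 1 − e^(−λt) = 0.9, so t = −ln(0.1)/λ = 2.3026/0.005 ≈ 460.517 seconds.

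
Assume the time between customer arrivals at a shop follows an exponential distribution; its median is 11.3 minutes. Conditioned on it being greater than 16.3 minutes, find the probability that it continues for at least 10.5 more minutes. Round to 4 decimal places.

0.5251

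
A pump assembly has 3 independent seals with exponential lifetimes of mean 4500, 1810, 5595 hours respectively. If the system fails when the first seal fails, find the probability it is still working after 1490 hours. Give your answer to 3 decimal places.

0.242

The first failure time is exponential with rate Σλ_i = 1/4500 + 1/1810 + 1/5595 = 0.000953439 per hour.
P(min > 1490) = e^(−0.000953439·1490) = e^(−1.4206) ≈ 0.242.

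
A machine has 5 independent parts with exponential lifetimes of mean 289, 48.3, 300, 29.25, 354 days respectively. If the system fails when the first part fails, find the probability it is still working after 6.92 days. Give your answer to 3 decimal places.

The first failure time is exponential with rate Σλ_i = 1/289 + 1/48.3 + 1/300 + 1/29.25 + 1/354 = 0.0645104 per day.
P(min > 6.92) = e^(−0.0645104·6.92) = e^(−0.44641) ≈ 0.640.

0.640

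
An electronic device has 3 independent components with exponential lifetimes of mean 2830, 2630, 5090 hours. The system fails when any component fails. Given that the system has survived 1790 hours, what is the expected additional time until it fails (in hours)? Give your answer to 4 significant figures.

1075

First-failure rate Σλ = 1/2830 + 1/2630 + 1/5090 = 0.000930049.
By memorylessness the expected residual is 1/Σλ = 1075.21 hours, regardless of the 1790 already elapsed.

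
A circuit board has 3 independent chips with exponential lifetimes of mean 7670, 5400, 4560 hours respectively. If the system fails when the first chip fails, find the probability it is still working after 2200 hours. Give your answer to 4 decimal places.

0.3083

The first failure time is exponential with rate Σλ_i = 1/7670 + 1/5400 + 1/4560 = 0.000534862 per hour.
P(min > 2200) = e^(−0.000534862·2200) = e^(−1.1767) ≈ 0.3083.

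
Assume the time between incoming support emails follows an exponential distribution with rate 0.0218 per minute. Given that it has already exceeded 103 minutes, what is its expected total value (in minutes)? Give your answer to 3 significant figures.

By memorylessness, E[X | X > 103] = 103 + 1/λ = 103 + 45.8716 = 148.872 minutes.

149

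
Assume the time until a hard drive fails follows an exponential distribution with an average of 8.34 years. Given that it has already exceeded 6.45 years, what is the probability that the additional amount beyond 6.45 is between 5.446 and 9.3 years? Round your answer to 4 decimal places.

The rate is λ = 1/8.34 = 0.119904 per year.
Memoryless: the residual past 6.45 is again Exp(λ).
P(5.446 < residual < 9.3) = e^(−λ·5.446) − e^(−λ·9.3) = 0.52048 − 0.32788 ≈ 0.1926.

0.1926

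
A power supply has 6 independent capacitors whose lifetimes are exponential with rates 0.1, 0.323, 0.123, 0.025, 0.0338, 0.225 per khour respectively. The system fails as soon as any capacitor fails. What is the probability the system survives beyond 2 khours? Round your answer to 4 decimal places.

The time to first failure is exponential with rate Σλ = 0.1 + 0.323 + 0.123 + 0.025 + 0.0338 + 0.225 = 0.8298.
P(min > 2) = e^(−0.8298·2) = e^(−1.6596) ≈ 0.1902.

0.1902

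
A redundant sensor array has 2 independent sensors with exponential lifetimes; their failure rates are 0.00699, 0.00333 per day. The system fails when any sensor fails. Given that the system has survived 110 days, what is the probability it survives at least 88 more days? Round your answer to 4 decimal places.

Time to first failure ~ Exp(Σλ) with Σλ = 0.01032.
By memorylessness, P(T > 110+88 | T > 110) = P(T > 88) = e^(−0.01032·88) ≈ 0.4033.

0.4033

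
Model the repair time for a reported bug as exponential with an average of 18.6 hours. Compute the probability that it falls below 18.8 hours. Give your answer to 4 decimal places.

The rate is λ = 1/18.6 = 0.0537634 per hour.
P(X ≤ 18.8) = 1 − e^(−λ·18.8) = 1 − e^(−1.0108) ≈ 0.6361.

0.6361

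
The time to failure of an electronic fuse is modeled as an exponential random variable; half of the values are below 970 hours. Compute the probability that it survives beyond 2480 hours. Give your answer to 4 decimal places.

For an exponential, median = ln(2)/λ, so λ = ln 2 / 970 = 0.000714585 per hour.
P(X > 2480) = e^(−λ·2480) = e^(−1.7722) ≈ 0.1700.

0.1700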